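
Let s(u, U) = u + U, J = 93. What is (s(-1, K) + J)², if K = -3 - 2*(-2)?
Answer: 8649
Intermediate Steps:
K = 1 (K = -3 + 4 = 1)
s(u, U) = U + u
(s(-1, K) + J)² = ((1 - 1) + 93)² = (0 + 93)² = 93² = 8649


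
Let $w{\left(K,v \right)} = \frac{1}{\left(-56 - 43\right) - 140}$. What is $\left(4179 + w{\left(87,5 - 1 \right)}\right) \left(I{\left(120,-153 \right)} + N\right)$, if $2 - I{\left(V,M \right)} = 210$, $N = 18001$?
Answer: $\frac{17771292540}{239} \approx 7.4357 \cdot 10^{7}$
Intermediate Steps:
$w{\left(K,v \right)} = - \frac{1}{239}$ ($w{\left(K,v \right)} = \frac{1}{\left(-56 - 43\right) - 140} = \frac{1}{-99 - 140} = \frac{1}{-239} = - \frac{1}{239}$)
$I{\left(V,M \right)} = -208$ ($I{\left(V,M \right)} = 2 - 210 = -208$)
$\left(4179 + w{\left(87,5 - 1 \right)}\right) \left(I{\left(120,-153 \right)} + N\right) = \left(4179 - \frac{1}{239}\right) \left(-208 + 18001\right) = \frac{998780}{239} \cdot 17793 = \frac{17771292540}{239}$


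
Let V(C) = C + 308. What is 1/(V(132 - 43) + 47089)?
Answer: 1/47486 ≈ 2.1059e-5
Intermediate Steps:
V(C) = 308 + C
1/(V(132 - 43) + 47089) = 1/((308 + (132 - 43)) + 47089) = 1/((308 + 89) + 47089) = 1/(397 + 47089) = 1/47486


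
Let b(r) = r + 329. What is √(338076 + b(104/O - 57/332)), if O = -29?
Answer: 7*√160047185137/4814 ≈ 581.72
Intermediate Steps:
b(r) = 329 + r
√(338076 + b(104/O - 57/332)) = √(338076 + (329 + (104/(-29) - 57/332))) = √(338076 + (329 + (104*(-1/29) - 57*1/332))) = √(338076 + (329 + (-104/29 - 57/332))) = √(338076 + (329 - 36181/9628)) = √(338076 + 3131431/9628) = √(3258127159/9628) = 7*√160047185137/4814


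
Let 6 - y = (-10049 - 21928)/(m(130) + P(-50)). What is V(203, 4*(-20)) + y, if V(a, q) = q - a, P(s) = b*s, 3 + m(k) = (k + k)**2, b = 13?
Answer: -18512342/66947 ≈ -276.52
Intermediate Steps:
m(k) = -3 + 4*k**2 (m(k) = -3 + (k + k)**2 = -3 + (2*k)**2 = -3 + 4*k**2)
P(s) = 13*s
y = 433659/66947 (y = 6 - (-10049 - 21928)/((-3 + 4*130**2) + 13*(-50)) = 6 - (-31977)/((-3 + 4*16900) - 650) = 6 - (-31977)/((-3 + 67600) - 650) = 6 - (-31977)/(67597 - 650) = 6 - (-31977)/66947 = 6 - 1*(-31977/66947) = 6 + 31977/66947 = 433659/66947 ≈ 6.4776)
V(203, 4*(-20)) + y = (4*(-20) - 1*203) + 433659/66947 = (-80 - 203) + 433659/66947 = -283 + 433659/66947 = -18512342/66947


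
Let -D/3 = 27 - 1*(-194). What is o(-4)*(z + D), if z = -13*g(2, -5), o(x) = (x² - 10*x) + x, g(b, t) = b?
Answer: -35828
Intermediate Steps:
o(x) = x² - 9*x
D = -663 (D = -3*(27 - 1*(-194)) = -3*(27 + 194) = -3*221 = -663)
z = -26 (z = -13*2 = -26)
o(-4)*(z + D) = (-4*(-9 - 4))*(-26 - 663) = -4*(-13)*(-689) = 52*(-689) = -35828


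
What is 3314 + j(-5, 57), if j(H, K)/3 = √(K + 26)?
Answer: 3314 + 3*√83 ≈ 3341.3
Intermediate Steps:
j(H, K) = 3*√(26 + K) (j(H, K) = 3*√(K + 26) = 3*√(26 + K))
3314 + j(-5, 57) = 3314 + 3*√(26 + 57) = 3314 + 3*√83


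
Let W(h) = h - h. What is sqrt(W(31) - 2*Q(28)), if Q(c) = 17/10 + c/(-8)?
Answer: 3*sqrt(10)/5 ≈ 1.8974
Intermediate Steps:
W(h) = 0
Q(c) = 17/10 - c/8 (Q(c) = 17*(1/10) + c*(-1/8) = 17/10 - c/8)
sqrt(W(31) - 2*Q(28)) = sqrt(0 - 2*(17/10 - 1/8*28)) = sqrt(0 - 2*(17/10 - 7/2)) = sqrt(0 - 2*(-9/5)) = sqrt(0 + 18/5) = sqrt(18/5) = 3*sqrt(10)/5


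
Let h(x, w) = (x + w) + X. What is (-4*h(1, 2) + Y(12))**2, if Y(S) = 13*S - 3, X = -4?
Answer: 24649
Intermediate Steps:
h(x, w) = -4 + w + x (h(x, w) = (x + w) - 4 = (w + x) - 4 = -4 + w + x)
Y(S) = -3 + 13*S
(-4*h(1, 2) + Y(12))**2 = (-4*(-4 + 2 + 1) + (-3 + 13*12))**2 = (-4*(-1) + (-3 + 156))**2 = (4 + 153)**2 = 157**2 = 24649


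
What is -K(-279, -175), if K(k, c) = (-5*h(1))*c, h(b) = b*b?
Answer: -875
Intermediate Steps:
h(b) = b**2
K(k, c) = -5*c (K(k, c) = (-5*1**2)*c = (-5*1)*c = -5*c)
-K(-279, -175) = -(-5)*(-175) = -1*875 = -875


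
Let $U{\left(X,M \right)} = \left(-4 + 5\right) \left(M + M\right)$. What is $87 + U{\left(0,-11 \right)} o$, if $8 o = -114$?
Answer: $\frac{801}{2} \approx 400.5$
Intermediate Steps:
$o = - \frac{57}{4}$ ($o = \frac{1}{8} \left(-114\right) = - \frac{57}{4} \approx -14.25$)
$U{\left(X,M \right)} = 2 M$ ($U{\left(X,M \right)} = 1 \cdot 2 M = 2 M$)
$87 + U{\left(0,-11 \right)} o = 87 + 2 \left(-11\right) \left(- \frac{57}{4}\right) = 87 - - \frac{627}{2} = 87 + \frac{627}{2} = \frac{801}{2}$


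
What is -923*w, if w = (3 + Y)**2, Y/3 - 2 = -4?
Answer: -8307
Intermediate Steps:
Y = -6 (Y = 6 + 3*(-4) = 6 - 12 = -6)
w = 9 (w = (3 - 6)**2 = (-3)**2 = 9)
-923*w = -923*9 = -8307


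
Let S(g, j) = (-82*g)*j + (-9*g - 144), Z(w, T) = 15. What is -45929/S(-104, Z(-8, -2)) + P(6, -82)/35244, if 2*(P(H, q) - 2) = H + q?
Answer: -45093203/126009048 ≈ -0.35786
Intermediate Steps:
P(H, q) = 2 + H/2 + q/2 (P(H, q) = 2 + (H + q)/2 = 2 + (H/2 + q/2) = 2 + H/2 + q/2)
S(g, j) = -144 - 9*g - 82*g*j (S(g, j) = -82*g*j + (-144 - 9*g) = -144 - 9*g - 82*g*j)
-45929/S(-104, Z(-8, -2)) + P(6, -82)/35244 = -45929/(-144 - 9*(-104) - 82*(-104)*15) + (2 + (½)*6 + (½)*(-82))/35244 = -45929/(-144 + 936 + 127920) + (2 + 3 - 41)*(1/35244) = -45929/128712 - 36*1/35244 = -45929*1/128712 - 1/979 = -45929/128712 - 1/979 = -45093203/126009048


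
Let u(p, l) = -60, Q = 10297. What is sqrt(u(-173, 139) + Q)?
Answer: sqrt(10237) ≈ 101.18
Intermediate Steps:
sqrt(u(-173, 139) + Q) = sqrt(-60 + 10297) = sqrt(10237)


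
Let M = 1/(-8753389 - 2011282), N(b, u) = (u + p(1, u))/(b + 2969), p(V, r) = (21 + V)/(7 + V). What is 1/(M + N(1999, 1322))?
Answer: 213915542112/57041971757 ≈ 3.7501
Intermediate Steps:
p(V, r) = (21 + V)/(7 + V)
N(b, u) = (11/4 + u)/(2969 + b) (N(b, u) = (u + (21 + 1)/(7 + 1))/(b + 2969) = (u + 22/8)/(2969 + b) = (u + (1/8)*22)/(2969 + b) = (u + 11/4)/(2969 + b) = (11/4 + u)/(2969 + b))
M = -1/10764671 (M = 1/(-10764671) = -1/10764671 ≈ -9.2896e-8)
1/(M + N(1999, 1322)) = 1/(-1/10764671 + (11/4 + 1322)/(2969 + 1999)) = 1/(-1/10764671 + (5299/4)/4968) = 1/(-1/10764671 + (1/4968)*(5299/4)) = 1/(-1/10764671 + 5299/19872) = 1/(57041971757/213915542112) = 213915542112/57041971757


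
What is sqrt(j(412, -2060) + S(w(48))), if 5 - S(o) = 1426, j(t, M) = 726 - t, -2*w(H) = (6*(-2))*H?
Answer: 3*I*sqrt(123) ≈ 33.272*I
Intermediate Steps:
w(H) = 6*H (w(H) = -6*(-2)*H/2 = -(-6)*H = 6*H)
S(o) = -1421 (S(o) = 5 - 1*1426 = 5 - 1426 = -1421)
sqrt(j(412, -2060) + S(w(48))) = sqrt((726 - 1*412) - 1421) = sqrt((726 - 412) - 1421) = sqrt(314 - 1421) = sqrt(-1107) = 3*I*sqrt(123)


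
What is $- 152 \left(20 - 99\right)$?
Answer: $12008$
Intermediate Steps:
$- 152 \left(20 - 99\right) = \left(-152\right) \left(-79\right) = 12008$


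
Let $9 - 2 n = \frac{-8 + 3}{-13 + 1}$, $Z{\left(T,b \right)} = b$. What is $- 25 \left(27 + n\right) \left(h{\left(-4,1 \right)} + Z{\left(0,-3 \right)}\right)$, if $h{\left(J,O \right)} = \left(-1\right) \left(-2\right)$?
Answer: $\frac{18775}{24} \approx 782.29$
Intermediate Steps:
$n = \frac{103}{24}$ ($n = \frac{9}{2} - \frac{\left(-8 + 3\right) \frac{1}{-13 + 1}}{2} = \frac{9}{2} - \frac{\left(-5\right) \frac{1}{-12}}{2} = \frac{9}{2} - \frac{\left(-5\right) \left(- \frac{1}{12}\right)}{2} = \frac{9}{2} - \frac{5}{24} = \frac{103}{24} \approx 4.2917$)
$h{\left(J,O \right)} = 2$
$- 25 \left(27 + n\right) \left(h{\left(-4,1 \right)} + Z{\left(0,-3 \right)}\right) = - 25 \left(27 + \frac{103}{24}\right) \left(2 - 3\right) = - 25 \cdot \frac{751}{24} \left(-1\right) = \left(-25\right) \left(- \frac{751}{24}\right) = \frac{18775}{24}$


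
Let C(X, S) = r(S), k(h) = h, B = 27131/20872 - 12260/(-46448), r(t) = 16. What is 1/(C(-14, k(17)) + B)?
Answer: 60591416/1064217119 ≈ 0.056935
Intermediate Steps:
B = 94754463/60591416 (B = 27131*(1/20872) - 12260*(-1/46448) = 27131/20872 + 3065/11612 = 94754463/60591416 ≈ 1.5638)
C(X, S) = 16
1/(C(-14, k(17)) + B) = 1/(16 + 94754463/60591416) = 1/(1064217119/60591416) = 60591416/1064217119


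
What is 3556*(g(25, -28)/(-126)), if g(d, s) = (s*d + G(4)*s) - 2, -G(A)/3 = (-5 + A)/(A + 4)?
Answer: 60325/3 ≈ 20108.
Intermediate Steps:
G(A) = -3*(-5 + A)/(4 + A) (G(A) = -3*(-5 + A)/(A + 4) = -3*(-5 + A)/(4 + A))
g(d, s) = -2 + 3*s/8 + d*s (g(d, s) = (s*d + (3*(5 - 1*4)/(4 + 4))*s) - 2 = (d*s + (3*(5 - 4)/8)*s) - 2 = (d*s + (3*(1/8)*1)*s) - 2 = (d*s + 3*s/8) - 2 = (3*s/8 + d*s) - 2 = -2 + 3*s/8 + d*s)
3556*(g(25, -28)/(-126)) = 3556*((-2 + (3/8)*(-28) + 25*(-28))/(-126)) = 3556*((-2 - 21/2 - 700)*(-1/126)) = 3556*(-1425/2*(-1/126)) = 3556*(475/84) = 60325/3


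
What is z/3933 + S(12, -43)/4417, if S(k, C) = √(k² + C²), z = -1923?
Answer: -641/1311 + √1993/4417 ≈ -0.47883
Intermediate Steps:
S(k, C) = √(C² + k²)
z/3933 + S(12, -43)/4417 = -1923/3933 + √((-43)² + 12²)/4417 = -1923*1/3933 + √(1849 + 144)*(1/4417) = -641/1311 + √1993*(1/4417) = -641/1311 + √1993/4417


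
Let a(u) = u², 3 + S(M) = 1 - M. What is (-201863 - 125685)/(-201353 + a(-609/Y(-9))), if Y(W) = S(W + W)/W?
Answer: 83852288/21505007 ≈ 3.8992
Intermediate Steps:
S(M) = -2 - M (S(M) = -3 + (1 - M) = -2 - M)
Y(W) = (-2 - 2*W)/W (Y(W) = (-2 - (W + W))/W = (-2 - 2*W)/W)
(-201863 - 125685)/(-201353 + a(-609/Y(-9))) = (-201863 - 125685)/(-201353 + (-609/(-2 - 2/(-9)))²) = -327548/(-201353 + (-609/(-2 - 2*(-⅑)))²) = -327548/(-201353 + (-609/(-2 + 2/9))²) = -327548/(-201353 + (-609/(-16/9))²) = -327548/(-201353 + (-609*(-9/16))²) = -327548/(-201353 + (5481/16)²) = -327548/(-201353 + 30041361/256) = -327548/(-21505007/256) = -327548*(-256/21505007) = 83852288/21505007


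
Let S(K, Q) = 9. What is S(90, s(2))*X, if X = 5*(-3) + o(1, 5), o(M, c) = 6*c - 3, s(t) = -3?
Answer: 108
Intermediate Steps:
o(M, c) = -3 + 6*c
X = 12 (X = 5*(-3) + (-3 + 6*5) = -15 + (-3 + 30) = -15 + 27 = 12)
S(90, s(2))*X = 9*12 = 108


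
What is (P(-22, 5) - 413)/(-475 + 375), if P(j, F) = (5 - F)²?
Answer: 413/100 ≈ 4.1300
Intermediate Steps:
(P(-22, 5) - 413)/(-475 + 375) = ((-5 + 5)² - 413)/(-475 + 375) = (0² - 413)/(-100) = (0 - 413)*(-1/100) = -413*(-1/100) = 413/100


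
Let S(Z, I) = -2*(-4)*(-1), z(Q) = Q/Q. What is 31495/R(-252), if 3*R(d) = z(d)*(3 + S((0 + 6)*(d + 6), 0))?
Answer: -18897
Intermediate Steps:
z(Q) = 1
S(Z, I) = -8 (S(Z, I) = 8*(-1) = -8)
R(d) = -5/3 (R(d) = (1*(3 - 8))/3 = (1*(-5))/3 = (1/3)*(-5) = -5/3)
31495/R(-252) = 31495/(-5/3) = 31495*(-3/5) = -18897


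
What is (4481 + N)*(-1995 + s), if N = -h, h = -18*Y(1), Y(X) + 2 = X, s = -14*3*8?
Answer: -10403253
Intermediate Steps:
s = -336 (s = -42*8 = -336)
Y(X) = -2 + X
h = 18 (h = -18*(-2 + 1) = -18*(-1) = 18)
N = -18 (N = -1*18 = -18)
(4481 + N)*(-1995 + s) = (4481 - 18)*(-1995 - 336) = 4463*(-2331) = -10403253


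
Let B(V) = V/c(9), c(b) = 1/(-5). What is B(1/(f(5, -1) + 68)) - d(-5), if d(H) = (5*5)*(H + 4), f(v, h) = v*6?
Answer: 2445/98 ≈ 24.949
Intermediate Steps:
f(v, h) = 6*v
c(b) = -⅕ (c(b) = 1*(-⅕) = -⅕)
d(H) = 100 + 25*H (d(H) = 25*(4 + H) = 100 + 25*H)
B(V) = -5*V (B(V) = V/(-⅕) = V*(-5) = -5*V)
B(1/(f(5, -1) + 68)) - d(-5) = -5/(6*5 + 68) - (100 + 25*(-5)) = -5/(30 + 68) - (100 - 125) = -5/98 - 1*(-25) = -5*1/98 + 25 = -5/98 + 25 = 2445/98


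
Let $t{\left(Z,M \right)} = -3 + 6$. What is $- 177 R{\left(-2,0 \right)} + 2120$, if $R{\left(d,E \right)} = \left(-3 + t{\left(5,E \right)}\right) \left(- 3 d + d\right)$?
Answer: $2120$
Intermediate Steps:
$t{\left(Z,M \right)} = 3$
$R{\left(d,E \right)} = 0$ ($R{\left(d,E \right)} = \left(-3 + 3\right) \left(- 3 d + d\right) = 0 \left(- 2 d\right) = 0$)
$- 177 R{\left(-2,0 \right)} + 2120 = \left(-177\right) 0 + 2120 = 0 + 2120 = 2120$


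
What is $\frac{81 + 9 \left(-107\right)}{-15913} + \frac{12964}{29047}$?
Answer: $\frac{231915586}{462224911} \approx 0.50174$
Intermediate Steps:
$\frac{81 + 9 \left(-107\right)}{-15913} + \frac{12964}{29047} = \left(81 - 963\right) \left(- \frac{1}{15913}\right) + 12964 \cdot \frac{1}{29047} = \left(-882\right) \left(- \frac{1}{15913}\right) + \frac{12964}{29047} = \frac{882}{15913} + \frac{12964}{29047} = \frac{231915586}{462224911}$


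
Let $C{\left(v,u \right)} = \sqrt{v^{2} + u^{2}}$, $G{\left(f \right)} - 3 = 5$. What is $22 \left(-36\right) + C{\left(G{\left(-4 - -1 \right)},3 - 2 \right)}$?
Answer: $-792 + \sqrt{65} \approx -783.94$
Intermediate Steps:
$G{\left(f \right)} = 8$ ($G{\left(f \right)} = 3 + 5 = 8$)
$C{\left(v,u \right)} = \sqrt{u^{2} + v^{2}}$
$22 \left(-36\right) + C{\left(G{\left(-4 - -1 \right)},3 - 2 \right)} = 22 \left(-36\right) + \sqrt{\left(3 - 2\right)^{2} + 8^{2}} = -792 + \sqrt{1^{2} + 64} = -792 + \sqrt{1 + 64} = -792 + \sqrt{65}$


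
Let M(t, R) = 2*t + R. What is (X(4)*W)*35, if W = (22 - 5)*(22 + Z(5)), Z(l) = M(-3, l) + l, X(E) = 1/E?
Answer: 7735/2 ≈ 3867.5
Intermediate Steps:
M(t, R) = R + 2*t
Z(l) = -6 + 2*l (Z(l) = (l + 2*(-3)) + l = (l - 6) + l = (-6 + l) + l = -6 + 2*l)
W = 442 (W = (22 - 5)*(22 + (-6 + 2*5)) = 17*(22 + (-6 + 10)) = 17*(22 + 4) = 17*26 = 442)
(X(4)*W)*35 = (442/4)*35 = ((1/4)*442)*35 = (221/2)*35 = 7735/2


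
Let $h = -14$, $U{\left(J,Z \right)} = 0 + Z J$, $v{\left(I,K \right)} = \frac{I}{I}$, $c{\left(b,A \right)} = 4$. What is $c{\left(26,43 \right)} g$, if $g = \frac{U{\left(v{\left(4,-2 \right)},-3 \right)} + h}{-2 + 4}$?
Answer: $-34$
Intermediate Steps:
$v{\left(I,K \right)} = 1$
$U{\left(J,Z \right)} = J Z$ ($U{\left(J,Z \right)} = 0 + J Z = J Z$)
$g = - \frac{17}{2}$ ($g = \frac{1 \left(-3\right) - 14}{-2 + 4} = \frac{-3 - 14}{2} = \left(-17\right) \frac{1}{2} = - \frac{17}{2} \approx -8.5$)
$c{\left(26,43 \right)} g = 4 \left(- \frac{17}{2}\right) = -34$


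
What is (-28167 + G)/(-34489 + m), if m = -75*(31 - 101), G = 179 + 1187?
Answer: 26801/29239 ≈ 0.91662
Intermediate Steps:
G = 1366
m = 5250 (m = -75*(-70) = 5250)
(-28167 + G)/(-34489 + m) = (-28167 + 1366)/(-34489 + 5250) = -26801/(-29239) = -26801*(-1/29239) = 26801/29239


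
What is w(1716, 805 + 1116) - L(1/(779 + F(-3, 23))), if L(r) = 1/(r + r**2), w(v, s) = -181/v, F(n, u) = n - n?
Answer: -1669039/2145 ≈ -778.11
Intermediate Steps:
F(n, u) = 0
w(1716, 805 + 1116) - L(1/(779 + F(-3, 23))) = -181/1716 - 1/((1/(779 + 0))*(1 + 1/(779 + 0))) = -181*1/1716 - 1/((1/779)*(1 + 1/779)) = -181/1716 - 1/(1/779*(1 + 1/779)) = -181/1716 - 779/780/779 = -181/1716 - 779*779/780 = -181/1716 - 1*606841/780 = -181/1716 - 606841/780 = -1669039/2145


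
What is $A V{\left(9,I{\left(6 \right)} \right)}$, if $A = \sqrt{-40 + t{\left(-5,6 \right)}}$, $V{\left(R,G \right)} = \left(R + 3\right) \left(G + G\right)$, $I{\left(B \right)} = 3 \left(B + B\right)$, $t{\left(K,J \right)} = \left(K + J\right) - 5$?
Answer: $1728 i \sqrt{11} \approx 5731.1 i$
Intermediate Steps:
$t{\left(K,J \right)} = -5 + J + K$ ($t{\left(K,J \right)} = \left(J + K\right) - 5 = -5 + J + K$)
$I{\left(B \right)} = 6 B$ ($I{\left(B \right)} = 3 \cdot 2 B = 6 B$)
$V{\left(R,G \right)} = 2 G \left(3 + R\right)$ ($V{\left(R,G \right)} = \left(3 + R\right) 2 G = 2 G \left(3 + R\right)$)
$A = 2 i \sqrt{11}$ ($A = \sqrt{-40 - 4} = \sqrt{-44} = 2 i \sqrt{11} \approx 6.6332 i$)
$A V{\left(9,I{\left(6 \right)} \right)} = 2 i \sqrt{11} \cdot 2 \cdot 6 \cdot 6 \left(3 + 9\right) = 2 i \sqrt{11} \cdot 2 \cdot 36 \cdot 12 = 2 i \sqrt{11} \cdot 864 = 1728 i \sqrt{11}$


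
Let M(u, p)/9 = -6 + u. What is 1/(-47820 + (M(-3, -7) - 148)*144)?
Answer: -1/80796 ≈ -1.2377e-5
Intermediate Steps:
M(u, p) = -54 + 9*u (M(u, p) = 9*(-6 + u) = -54 + 9*u)
1/(-47820 + (M(-3, -7) - 148)*144) = 1/(-47820 + ((-54 + 9*(-3)) - 148)*144) = 1/(-47820 + ((-54 - 27) - 148)*144) = 1/(-47820 + (-81 - 148)*144) = 1/(-47820 - 229*144) = 1/(-47820 - 32976) = 1/(-80796) = -1/80796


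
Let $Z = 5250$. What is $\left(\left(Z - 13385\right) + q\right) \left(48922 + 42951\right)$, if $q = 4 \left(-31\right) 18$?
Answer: $-952447391$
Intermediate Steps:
$q = -2232$ ($q = \left(-124\right) 18 = -2232$)
$\left(\left(Z - 13385\right) + q\right) \left(48922 + 42951\right) = \left(\left(5250 - 13385\right) - 2232\right) \left(48922 + 42951\right) = \left(\left(5250 - 13385\right) - 2232\right) 91873 = \left(-8135 - 2232\right) 91873 = \left(-10367\right) 91873 = -952447391$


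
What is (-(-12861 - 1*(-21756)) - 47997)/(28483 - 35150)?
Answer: 56892/6667 ≈ 8.5334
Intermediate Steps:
(-(-12861 - 1*(-21756)) - 47997)/(28483 - 35150) = (-(-12861 + 21756) - 47997)/(-6667) = (-1*8895 - 47997)*(-1/6667) = (-8895 - 47997)*(-1/6667) = -56892*(-1/6667) = 56892/6667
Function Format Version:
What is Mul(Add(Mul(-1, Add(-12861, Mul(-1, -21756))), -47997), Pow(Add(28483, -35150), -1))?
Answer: Rational(56892, 6667) ≈ 8.5334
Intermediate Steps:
Mul(Add(Mul(-1, Add(-12861, Mul(-1, -21756))), -47997), Pow(Add(28483, -35150), -1)) = Mul(Add(Mul(-1, Add(-12861, 21756)), -47997), Pow(-6667, -1)) = Mul(Add(Mul(-1, 8895), -47997), Rational(-1, 6667)) = Mul(Add(-8895, -47997), Rational(-1, 6667)) = Mul(-56892, Rational(-1, 6667)) = Rational(56892, 6667)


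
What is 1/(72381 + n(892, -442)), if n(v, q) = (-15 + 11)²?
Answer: 1/72397 ≈ 1.3813e-5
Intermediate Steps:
n(v, q) = 16 (n(v, q) = (-4)² = 16)
1/(72381 + n(892, -442)) = 1/(72381 + 16) = 1/72397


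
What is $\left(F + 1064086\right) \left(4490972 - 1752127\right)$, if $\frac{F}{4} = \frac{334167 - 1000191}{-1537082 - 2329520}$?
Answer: $\frac{5634351550380936230}{1933301} \approx 2.9144 \cdot 10^{12}$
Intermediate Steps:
$F = \frac{1332048}{1933301}$ ($F = 4 \frac{334167 - 1000191}{-1537082 - 2329520} = 4 \left(- \frac{666024}{-3866602}\right) = 4 \left(\left(-666024\right) \left(- \frac{1}{3866602}\right)\right) = 4 \cdot \frac{333012}{1933301} = \frac{1332048}{1933301} \approx 0.689$)
$\left(F + 1064086\right) \left(4490972 - 1752127\right) = \left(\frac{1332048}{1933301} + 1064086\right) \left(4490972 - 1752127\right) = \frac{2057199859934}{1933301} \cdot 2738845 = \frac{5634351550380936230}{1933301}$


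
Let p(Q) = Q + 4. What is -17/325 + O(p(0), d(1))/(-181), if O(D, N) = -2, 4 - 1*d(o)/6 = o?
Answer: -2427/58825 ≈ -0.041258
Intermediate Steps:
p(Q) = 4 + Q
d(o) = 24 - 6*o
-17/325 + O(p(0), d(1))/(-181) = -17/325 - 2/(-181) = -17*1/325 - 2*(-1/181) = -17/325 + 2/181 = -2427/58825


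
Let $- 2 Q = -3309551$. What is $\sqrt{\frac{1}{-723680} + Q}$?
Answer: $\frac{\sqrt{54164188447537970}}{180920} \approx 1286.4$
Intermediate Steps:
$Q = \frac{3309551}{2}$ ($Q = \left(- \frac{1}{2}\right) \left(-3309551\right) = \frac{3309551}{2} \approx 1.6548 \cdot 10^{6}$)
$\sqrt{\frac{1}{-723680} + Q} = \sqrt{\frac{1}{-723680} + \frac{3309551}{2}} = \sqrt{- \frac{1}{723680} + \frac{3309551}{2}} = \sqrt{\frac{1197527933839}{723680}} = \frac{\sqrt{54164188447537970}}{180920}$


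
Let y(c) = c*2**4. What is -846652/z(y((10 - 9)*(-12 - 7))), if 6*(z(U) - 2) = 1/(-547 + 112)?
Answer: -2209761720/5219 ≈ -4.2341e+5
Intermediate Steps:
y(c) = 16*c (y(c) = c*16 = 16*c)
z(U) = 5219/2610 (z(U) = 2 + 1/(6*(-547 + 112)) = 2 + (1/6)/(-435) = 2 + (1/6)*(-1/435) = 2 - 1/2610 = 5219/2610)
-846652/z(y((10 - 9)*(-12 - 7))) = -846652/5219/2610 = -846652*2610/5219 = -2209761720/5219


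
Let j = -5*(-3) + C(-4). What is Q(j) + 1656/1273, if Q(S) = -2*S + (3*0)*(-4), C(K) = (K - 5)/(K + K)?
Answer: -157593/5092 ≈ -30.949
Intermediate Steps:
C(K) = (-5 + K)/(2*K) (C(K) = (-5 + K)/((2*K)) = (-5 + K)*(1/(2*K)) = (-5 + K)/(2*K))
j = 129/8 (j = -5*(-3) + (1/2)*(-5 - 4)/(-4) = 15 + (1/2)*(-1/4)*(-9) = 15 + 9/8 = 129/8 ≈ 16.125)
Q(S) = -2*S (Q(S) = -2*S + 0*(-4) = -2*S + 0 = -2*S)
Q(j) + 1656/1273 = -2*129/8 + 1656/1273 = -129/4 + 1656*(1/1273) = -129/4 + 1656/1273 = -157593/5092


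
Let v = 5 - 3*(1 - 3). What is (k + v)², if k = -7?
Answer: 16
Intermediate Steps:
v = 11 (v = 5 - 3*(-2) = 5 + 6 = 11)
(k + v)² = (-7 + 11)² = 4² = 16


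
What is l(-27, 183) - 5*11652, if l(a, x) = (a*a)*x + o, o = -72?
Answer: 75075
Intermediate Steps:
l(a, x) = -72 + x*a**2 (l(a, x) = (a*a)*x - 72 = a**2*x - 72 = x*a**2 - 72 = -72 + x*a**2)
l(-27, 183) - 5*11652 = (-72 + 183*(-27)**2) - 5*11652 = (-72 + 183*729) - 58260 = (-72 + 133407) - 58260 = 133335 - 58260 = 75075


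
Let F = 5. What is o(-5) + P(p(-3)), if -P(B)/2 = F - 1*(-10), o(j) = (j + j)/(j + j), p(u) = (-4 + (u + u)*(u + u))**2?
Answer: -29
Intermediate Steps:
p(u) = (-4 + 4*u**2)**2 (p(u) = (-4 + (2*u)*(2*u))**2 = (-4 + 4*u**2)**2)
o(j) = 1 (o(j) = (2*j)/((2*j)) = (2*j)*(1/(2*j)) = 1)
P(B) = -30 (P(B) = -2*(5 - 1*(-10)) = -2*(5 + 10) = -2*15 = -30)
o(-5) + P(p(-3)) = 1 - 30 = -29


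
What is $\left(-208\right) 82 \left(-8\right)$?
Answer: $136448$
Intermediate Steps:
$\left(-208\right) 82 \left(-8\right) = \left(-17056\right) \left(-8\right) = 136448$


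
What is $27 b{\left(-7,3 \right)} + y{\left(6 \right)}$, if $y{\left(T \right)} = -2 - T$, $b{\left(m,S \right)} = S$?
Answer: $73$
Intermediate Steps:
$27 b{\left(-7,3 \right)} + y{\left(6 \right)} = 27 \cdot 3 - 8 = 81 - 8 = 73$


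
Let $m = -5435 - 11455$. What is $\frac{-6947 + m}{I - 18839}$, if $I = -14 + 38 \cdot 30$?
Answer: $\frac{23837}{17713} \approx 1.3457$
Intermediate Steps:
$m = -16890$
$I = 1126$ ($I = -14 + 1140 = 1126$)
$\frac{-6947 + m}{I - 18839} = \frac{-6947 - 16890}{1126 - 18839} = - \frac{23837}{-17713} = \left(-23837\right) \left(- \frac{1}{17713}\right) = \frac{23837}{17713}$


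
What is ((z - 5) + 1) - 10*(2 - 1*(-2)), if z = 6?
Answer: -38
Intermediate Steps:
((z - 5) + 1) - 10*(2 - 1*(-2)) = ((6 - 5) + 1) - 10*(2 - 1*(-2)) = (1 + 1) - 10*(2 + 2) = 2 - 10*4 = 2 - 40 = -38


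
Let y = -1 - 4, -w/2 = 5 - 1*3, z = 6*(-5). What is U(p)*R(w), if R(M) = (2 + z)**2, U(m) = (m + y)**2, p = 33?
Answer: 614656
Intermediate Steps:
z = -30
w = -4 (w = -2*(5 - 1*3) = -2*(5 - 3) = -2*2 = -4)
y = -5
U(m) = (-5 + m)**2 (U(m) = (m - 5)**2 = (-5 + m)**2)
R(M) = 784 (R(M) = (2 - 30)**2 = (-28)**2 = 784)
U(p)*R(w) = (-5 + 33)**2*784 = 28**2*784 = 784*784 = 614656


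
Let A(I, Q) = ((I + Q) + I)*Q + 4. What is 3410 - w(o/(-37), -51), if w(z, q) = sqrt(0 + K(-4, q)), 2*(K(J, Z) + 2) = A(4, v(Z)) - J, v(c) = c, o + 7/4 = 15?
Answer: 3410 - 13*sqrt(26)/2 ≈ 3376.9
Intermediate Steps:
o = 53/4 (o = -7/4 + 15 = 53/4 ≈ 13.250)
A(I, Q) = 4 + Q*(Q + 2*I) (A(I, Q) = (Q + 2*I)*Q + 4 = Q*(Q + 2*I) + 4 = 4 + Q*(Q + 2*I))
K(J, Z) = Z**2/2 + 4*Z - J/2 (K(J, Z) = -2 + ((4 + Z**2 + 2*4*Z) - J)/2 = -2 + ((4 + Z**2 + 8*Z) - J)/2 = -2 + (4 + Z**2 - J + 8*Z)/2 = -2 + (2 + Z**2/2 + 4*Z - J/2) = Z**2/2 + 4*Z - J/2)
w(z, q) = sqrt(2 + q**2/2 + 4*q) (w(z, q) = sqrt(0 + (q**2/2 + 4*q - 1/2*(-4))) = sqrt(0 + (q**2/2 + 4*q + 2)) = sqrt(0 + (2 + q**2/2 + 4*q)) = sqrt(2 + q**2/2 + 4*q))
3410 - w(o/(-37), -51) = 3410 - sqrt(8 + 2*(-51)**2 + 16*(-51))/2 = 3410 - sqrt(8 + 2*2601 - 816)/2 = 3410 - sqrt(8 + 5202 - 816)/2 = 3410 - sqrt(4394)/2 = 3410 - 13*sqrt(26)/2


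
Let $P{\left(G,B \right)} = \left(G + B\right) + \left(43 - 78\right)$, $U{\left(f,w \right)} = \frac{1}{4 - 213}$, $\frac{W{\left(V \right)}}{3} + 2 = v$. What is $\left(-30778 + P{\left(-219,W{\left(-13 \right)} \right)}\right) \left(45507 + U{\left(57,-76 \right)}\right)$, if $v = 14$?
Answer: $- \frac{294801778152}{209} \approx -1.4105 \cdot 10^{9}$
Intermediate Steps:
$W{\left(V \right)} = 36$ ($W{\left(V \right)} = -6 + 3 \cdot 14 = -6 + 42 = 36$)
$U{\left(f,w \right)} = - \frac{1}{209}$ ($U{\left(f,w \right)} = \frac{1}{-209} = - \frac{1}{209}$)
$P{\left(G,B \right)} = -35 + B + G$ ($P{\left(G,B \right)} = \left(B + G\right) - 35 = -35 + B + G$)
$\left(-30778 + P{\left(-219,W{\left(-13 \right)} \right)}\right) \left(45507 + U{\left(57,-76 \right)}\right) = \left(-30778 - 218\right) \left(45507 - \frac{1}{209}\right) = \left(-30778 - 218\right) \frac{9510962}{209} = \left(-30996\right) \frac{9510962}{209} = - \frac{294801778152}{209}$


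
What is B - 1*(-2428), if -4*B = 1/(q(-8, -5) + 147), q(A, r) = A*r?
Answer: 1816143/748 ≈ 2428.0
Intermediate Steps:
B = -1/748 (B = -1/(4*(-8*(-5) + 147)) = -1/(4*(40 + 147)) = -1/4/187 = -1/4*1/187 = -1/748 ≈ -0.0013369)
B - 1*(-2428) = -1/748 - 1*(-2428) = -1/748 + 2428 = 1816143/748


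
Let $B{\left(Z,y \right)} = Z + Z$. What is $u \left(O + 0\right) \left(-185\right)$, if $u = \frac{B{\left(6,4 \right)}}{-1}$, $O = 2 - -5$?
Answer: $15540$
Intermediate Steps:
$B{\left(Z,y \right)} = 2 Z$
$O = 7$ ($O = 2 + 5 = 7$)
$u = -12$ ($u = \frac{2 \cdot 6}{-1} = 12 \left(-1\right) = -12$)
$u \left(O + 0\right) \left(-185\right) = - 12 \left(7 + 0\right) \left(-185\right) = \left(-12\right) 7 \left(-185\right) = \left(-84\right) \left(-185\right) = 15540$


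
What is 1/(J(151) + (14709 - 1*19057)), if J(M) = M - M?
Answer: -1/4348 ≈ -0.00022999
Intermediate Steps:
J(M) = 0
1/(J(151) + (14709 - 1*19057)) = 1/(0 + (14709 - 1*19057)) = 1/(0 + (14709 - 19057)) = 1/(0 - 4348) = 1/(-4348) = -1/4348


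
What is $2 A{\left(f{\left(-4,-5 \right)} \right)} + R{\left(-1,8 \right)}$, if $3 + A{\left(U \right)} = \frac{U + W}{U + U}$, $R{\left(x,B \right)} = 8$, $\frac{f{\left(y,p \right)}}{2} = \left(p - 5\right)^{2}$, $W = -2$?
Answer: $\frac{299}{100} \approx 2.99$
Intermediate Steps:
$f{\left(y,p \right)} = 2 \left(-5 + p\right)^{2}$ ($f{\left(y,p \right)} = 2 \left(p - 5\right)^{2} = 2 \left(-5 + p\right)^{2}$)
$A{\left(U \right)} = -3 + \frac{-2 + U}{2 U}$ ($A{\left(U \right)} = -3 + \frac{U - 2}{U + U} = -3 + \frac{-2 + U}{2 U}$)
$2 A{\left(f{\left(-4,-5 \right)} \right)} + R{\left(-1,8 \right)} = 2 \left(- \frac{5}{2} - \frac{1}{2 \left(-5 - 5\right)^{2}}\right) + 8 = 2 \left(- \frac{5}{2} - \frac{1}{2 \left(-10\right)^{2}}\right) + 8 = 2 \left(- \frac{5}{2} - \frac{1}{2 \cdot 100}\right) + 8 = 2 \left(- \frac{5}{2} - \frac{1}{200}\right) + 8 = 2 \left(- \frac{501}{200}\right) + 8 = - \frac{501}{100} + 8 = \frac{299}{100}$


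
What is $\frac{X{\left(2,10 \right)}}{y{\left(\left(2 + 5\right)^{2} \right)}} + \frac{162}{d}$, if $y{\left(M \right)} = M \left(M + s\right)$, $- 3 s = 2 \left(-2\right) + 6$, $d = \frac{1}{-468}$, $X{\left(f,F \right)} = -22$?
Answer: $- \frac{538672746}{7105} \approx -75816.0$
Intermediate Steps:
$d = - \frac{1}{468} \approx -0.0021368$
$s = - \frac{2}{3}$ ($s = - \frac{2 \left(-2\right) + 6}{3} = - \frac{-4 + 6}{3} = \left(- \frac{1}{3}\right) 2 = - \frac{2}{3} \approx -0.66667$)
$y{\left(M \right)} = M \left(- \frac{2}{3} + M\right)$ ($y{\left(M \right)} = M \left(M - \frac{2}{3}\right) = M \left(- \frac{2}{3} + M\right)$)
$\frac{X{\left(2,10 \right)}}{y{\left(\left(2 + 5\right)^{2} \right)}} + \frac{162}{d} = - \frac{22}{\frac{1}{3} \left(2 + 5\right)^{2} \left(-2 + 3 \left(2 + 5\right)^{2}\right)} + \frac{162}{- \frac{1}{468}} = - \frac{22}{\frac{1}{3} \cdot 7^{2} \left(-2 + 3 \cdot 7^{2}\right)} + 162 \left(-468\right) = - \frac{22}{\frac{1}{3} \cdot 49 \left(-2 + 3 \cdot 49\right)} - 75816 = - \frac{22}{\frac{1}{3} \cdot 49 \left(-2 + 147\right)} - 75816 = - \frac{22}{\frac{1}{3} \cdot 49 \cdot 145} - 75816 = - \frac{22}{\frac{7105}{3}} - 75816 = \left(-22\right) \frac{3}{7105} - 75816 = - \frac{66}{7105} - 75816 = - \frac{538672746}{7105}$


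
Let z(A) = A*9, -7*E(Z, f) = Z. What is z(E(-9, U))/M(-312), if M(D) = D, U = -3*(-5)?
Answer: -27/728 ≈ -0.037088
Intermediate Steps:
U = 15
E(Z, f) = -Z/7
z(A) = 9*A
z(E(-9, U))/M(-312) = (9*(-⅐*(-9)))/(-312) = (9*(9/7))*(-1/312) = (81/7)*(-1/312) = -27/728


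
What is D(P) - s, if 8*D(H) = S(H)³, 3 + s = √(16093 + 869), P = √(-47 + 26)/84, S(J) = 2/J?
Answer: 3 - √16962 + 1344*I*√21 ≈ -127.24 + 6159.0*I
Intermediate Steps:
P = I*√21/84 (P = √(-21)*(1/84) = (I*√21)*(1/84) = I*√21/84 ≈ 0.054554*I)
s = -3 + √16962 (s = -3 + √(16093 + 869) = -3 + √16962 ≈ 127.24)
D(H) = H⁻³ (D(H) = (2/H)³/8 = (8/H³)/8 = H⁻³)
D(P) - s = (I*√21/84)⁻³ - (-3 + √16962) = 1344*I*√21 + (3 - √16962) = 3 - √16962 + 1344*I*√21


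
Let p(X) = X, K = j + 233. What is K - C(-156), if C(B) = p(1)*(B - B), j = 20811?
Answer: 21044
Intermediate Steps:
K = 21044 (K = 20811 + 233 = 21044)
C(B) = 0 (C(B) = 1*(B - B) = 1*0 = 0)
K - C(-156) = 21044 - 1*0 = 21044 + 0 = 21044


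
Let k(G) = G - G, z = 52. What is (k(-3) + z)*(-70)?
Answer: -3640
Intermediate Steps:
k(G) = 0
(k(-3) + z)*(-70) = (0 + 52)*(-70) = 52*(-70) = -3640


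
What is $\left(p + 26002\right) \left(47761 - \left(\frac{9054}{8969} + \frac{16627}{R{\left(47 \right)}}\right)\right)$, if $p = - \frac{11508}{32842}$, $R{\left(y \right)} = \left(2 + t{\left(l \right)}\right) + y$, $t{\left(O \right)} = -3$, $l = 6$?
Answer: $\frac{4174815353254867248}{3387438827} \approx 1.2324 \cdot 10^{9}$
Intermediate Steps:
$R{\left(y \right)} = -1 + y$ ($R{\left(y \right)} = \left(2 - 3\right) + y = -1 + y$)
$p = - \frac{5754}{16421}$ ($p = \left(-11508\right) \frac{1}{32842} = - \frac{5754}{16421} \approx -0.3504$)
$\left(p + 26002\right) \left(47761 - \left(\frac{9054}{8969} + \frac{16627}{R{\left(47 \right)}}\right)\right) = \left(- \frac{5754}{16421} + 26002\right) \left(47761 - \left(\frac{9054}{8969} + \frac{16627}{-1 + 47}\right)\right) = \frac{426973088 \left(47761 - \left(\frac{9054}{8969} + \frac{16627}{46}\right)\right)}{16421} = \frac{426973088 \left(47761 - \frac{149544047}{412574}\right)}{16421} = \frac{426973088}{16421} \cdot \frac{19555402767}{412574} = \frac{4174815353254867248}{3387438827}$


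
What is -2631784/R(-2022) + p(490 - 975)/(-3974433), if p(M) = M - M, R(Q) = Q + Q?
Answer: 657946/1011 ≈ 650.79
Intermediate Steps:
R(Q) = 2*Q
p(M) = 0
-2631784/R(-2022) + p(490 - 975)/(-3974433) = -2631784/(2*(-2022)) + 0/(-3974433) = -2631784/(-4044) + 0*(-1/3974433) = -2631784*(-1/4044) + 0 = 657946/1011 + 0 = 657946/1011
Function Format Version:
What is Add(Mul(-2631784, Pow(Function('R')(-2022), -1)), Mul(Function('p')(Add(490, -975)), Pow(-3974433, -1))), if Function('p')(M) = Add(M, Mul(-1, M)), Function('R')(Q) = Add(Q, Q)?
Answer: Rational(657946, 1011) ≈ 650.79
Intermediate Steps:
Function('R')(Q) = Mul(2, Q)
Function('p')(M) = 0
Add(Mul(-2631784, Pow(Function('R')(-2022), -1)), Mul(Function('p')(Add(490, -975)), Pow(-3974433, -1))) = Add(Mul(-2631784, Pow(Mul(2, -2022), -1)), Mul(0, Pow(-3974433, -1))) = Add(Mul(-2631784, Pow(-4044, -1)), Mul(0, Rational(-1, 3974433))) = Add(Mul(-2631784, Rational(-1, 4044)), 0) = Add(Rational(657946, 1011), 0) = Rational(657946, 1011)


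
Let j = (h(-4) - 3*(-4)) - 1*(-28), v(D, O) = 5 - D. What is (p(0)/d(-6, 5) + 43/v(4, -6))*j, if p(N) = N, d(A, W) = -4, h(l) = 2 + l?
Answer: 1634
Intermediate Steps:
j = 38 (j = ((2 - 4) - 3*(-4)) - 1*(-28) = (-2 + 12) + 28 = 10 + 28 = 38)
(p(0)/d(-6, 5) + 43/v(4, -6))*j = (0/(-4) + 43/(5 - 1*4))*38 = (0*(-¼) + 43/(5 - 4))*38 = (0 + 43/1)*38 = (0 + 43*1)*38 = (0 + 43)*38 = 43*38 = 1634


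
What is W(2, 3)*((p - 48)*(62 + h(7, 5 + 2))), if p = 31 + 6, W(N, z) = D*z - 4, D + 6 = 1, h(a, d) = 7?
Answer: 14421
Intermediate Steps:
D = -5 (D = -6 + 1 = -5)
W(N, z) = -4 - 5*z (W(N, z) = -5*z - 4 = -4 - 5*z)
p = 37
W(2, 3)*((p - 48)*(62 + h(7, 5 + 2))) = (-4 - 5*3)*((37 - 48)*(62 + 7)) = (-4 - 15)*(-11*69) = -19*(-759) = 14421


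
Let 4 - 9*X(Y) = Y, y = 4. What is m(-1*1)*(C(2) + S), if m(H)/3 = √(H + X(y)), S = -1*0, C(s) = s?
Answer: 6*I ≈ 6.0*I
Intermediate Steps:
S = 0
X(Y) = 4/9 - Y/9
m(H) = 3*√H (m(H) = 3*√(H + (4/9 - ⅑*4)) = 3*√(H + (4/9 - 4/9)) = 3*√(H + 0) = 3*√H)
m(-1*1)*(C(2) + S) = (3*√(-1*1))*(2 + 0) = (3*√(-1))*2 = (3*I)*2 = 6*I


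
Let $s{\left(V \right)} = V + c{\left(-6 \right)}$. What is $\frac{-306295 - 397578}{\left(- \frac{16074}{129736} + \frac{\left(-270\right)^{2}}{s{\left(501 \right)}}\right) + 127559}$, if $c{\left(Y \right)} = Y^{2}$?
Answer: $- \frac{8172931243756}{1482709854725} \approx -5.5122$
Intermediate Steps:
$s{\left(V \right)} = 36 + V$ ($s{\left(V \right)} = V + \left(-6\right)^{2} = V + 36 = 36 + V$)
$\frac{-306295 - 397578}{\left(- \frac{16074}{129736} + \frac{\left(-270\right)^{2}}{s{\left(501 \right)}}\right) + 127559} = \frac{-306295 - 397578}{\left(- \frac{16074}{129736} + \frac{\left(-270\right)^{2}}{36 + 501}\right) + 127559} = - \frac{703873}{\left(\left(-16074\right) \frac{1}{129736} + \frac{72900}{537}\right) + 127559} = - \frac{703873}{\left(- \frac{8037}{64868} + 72900 \cdot \frac{1}{537}\right) + 127559} = - \frac{703873}{\left(- \frac{8037}{64868} + \frac{24300}{179}\right) + 127559} = - \frac{703873}{\frac{1574853777}{11611372} + 127559} = - \frac{703873}{\frac{1482709854725}{11611372}} = \left(-703873\right) \frac{11611372}{1482709854725} = - \frac{8172931243756}{1482709854725}$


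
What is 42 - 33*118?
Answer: -3852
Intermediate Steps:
42 - 33*118 = 42 - 3894 = -3852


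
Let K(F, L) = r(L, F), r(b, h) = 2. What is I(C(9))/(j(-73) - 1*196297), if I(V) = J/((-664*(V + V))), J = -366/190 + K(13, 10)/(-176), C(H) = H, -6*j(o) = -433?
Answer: -16199/19606534178880 ≈ -8.2620e-10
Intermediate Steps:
K(F, L) = 2
j(o) = 433/6 (j(o) = -⅙*(-433) = 433/6)
J = -16199/8360 (J = -366/190 + 2/(-176) = -366*1/190 + 2*(-1/176) = -183/95 - 1/88 = -16199/8360 ≈ -1.9377)
I(V) = 16199/(11102080*V) (I(V) = -16199*(-1/(664*(V + V)))/8360 = -16199*(-1/(1328*V))/8360 = -(-16199)/(11102080*V) = 16199/(11102080*V))
I(C(9))/(j(-73) - 1*196297) = ((16199/11102080)/9)/(433/6 - 1*196297) = ((16199/11102080)*(⅑))/(433/6 - 196297) = 16199/(99918720*(-1177349/6)) = (16199/99918720)*(-6/1177349) = -16199/19606534178880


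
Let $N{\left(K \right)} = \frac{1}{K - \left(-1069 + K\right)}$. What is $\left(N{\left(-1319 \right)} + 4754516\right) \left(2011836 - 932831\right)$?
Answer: $\frac{5484126648683025}{1069} \approx 5.1301 \cdot 10^{12}$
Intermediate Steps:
$N{\left(K \right)} = \frac{1}{1069}$
$\left(N{\left(-1319 \right)} + 4754516\right) \left(2011836 - 932831\right) = \left(\frac{1}{1069} + 4754516\right) \left(2011836 - 932831\right) = \frac{5082577605}{1069} \cdot 1079005 = \frac{5484126648683025}{1069}$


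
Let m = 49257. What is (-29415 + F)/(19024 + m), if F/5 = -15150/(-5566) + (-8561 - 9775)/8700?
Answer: -11868742574/27553773335 ≈ -0.43075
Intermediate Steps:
F = 1239451/403535 (F = 5*(-15150/(-5566) + (-8561 - 9775)/8700) = 5*(-15150*(-1/5566) - 18336*1/8700) = 5*(7575/2783 - 1528/725) = 5*(1239451/2017675) = 1239451/403535 ≈ 3.0715)
(-29415 + F)/(19024 + m) = (-29415 + 1239451/403535)/(19024 + 49257) = -11868742574/403535/68281 = -11868742574/403535*1/68281 = -11868742574/27553773335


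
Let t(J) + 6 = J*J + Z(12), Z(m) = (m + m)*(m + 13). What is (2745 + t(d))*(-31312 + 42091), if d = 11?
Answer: 37295340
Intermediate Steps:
Z(m) = 2*m*(13 + m) (Z(m) = (2*m)*(13 + m) = 2*m*(13 + m))
t(J) = 594 + J**2 (t(J) = -6 + (J*J + 2*12*(13 + 12)) = -6 + (J**2 + 2*12*25) = -6 + (J**2 + 600) = -6 + (600 + J**2) = 594 + J**2)
(2745 + t(d))*(-31312 + 42091) = (2745 + (594 + 11**2))*(-31312 + 42091) = (2745 + (594 + 121))*10779 = (2745 + 715)*10779 = 3460*10779 = 37295340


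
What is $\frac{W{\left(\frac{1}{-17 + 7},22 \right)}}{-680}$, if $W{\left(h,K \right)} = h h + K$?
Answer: $- \frac{2201}{68000} \approx -0.032368$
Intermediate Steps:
$W{\left(h,K \right)} = K + h^{2}$ ($W{\left(h,K \right)} = h^{2} + K = K + h^{2}$)
$\frac{W{\left(\frac{1}{-17 + 7},22 \right)}}{-680} = \frac{22 + \left(\frac{1}{-17 + 7}\right)^{2}}{-680} = \left(22 + \left(\frac{1}{-10}\right)^{2}\right) \left(- \frac{1}{680}\right) = \left(22 + \left(- \frac{1}{10}\right)^{2}\right) \left(- \frac{1}{680}\right) = \left(22 + \frac{1}{100}\right) \left(- \frac{1}{680}\right) = \frac{2201}{100} \left(- \frac{1}{680}\right) = - \frac{2201}{68000}$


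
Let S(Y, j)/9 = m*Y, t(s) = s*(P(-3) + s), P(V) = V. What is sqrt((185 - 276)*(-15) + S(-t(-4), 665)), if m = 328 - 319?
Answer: I*sqrt(903) ≈ 30.05*I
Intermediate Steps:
t(s) = s*(-3 + s)
m = 9
S(Y, j) = 81*Y (S(Y, j) = 9*(9*Y) = 81*Y)
sqrt((185 - 276)*(-15) + S(-t(-4), 665)) = sqrt((185 - 276)*(-15) + 81*(-(-4)*(-3 - 4))) = sqrt(-91*(-15) + 81*(-(-4)*(-7))) = sqrt(1365 + 81*(-1*28)) = sqrt(1365 + 81*(-28)) = sqrt(1365 - 2268) = sqrt(-903) = I*sqrt(903)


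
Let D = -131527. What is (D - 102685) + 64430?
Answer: -169782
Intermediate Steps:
(D - 102685) + 64430 = (-131527 - 102685) + 64430 = -234212 + 64430 = -169782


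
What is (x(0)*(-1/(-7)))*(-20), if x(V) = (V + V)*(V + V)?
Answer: 0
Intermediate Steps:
x(V) = 4*V² (x(V) = (2*V)*(2*V) = 4*V²)
(x(0)*(-1/(-7)))*(-20) = ((4*0²)*(-1/(-7)))*(-20) = ((4*0)*(-1*(-⅐)))*(-20) = (0*(⅐))*(-20) = 0*(-20) = 0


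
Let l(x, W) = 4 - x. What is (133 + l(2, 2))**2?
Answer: 18225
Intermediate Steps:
(133 + l(2, 2))**2 = (133 + (4 - 1*2))**2 = (133 + (4 - 2))**2 = (133 + 2)**2 = 135**2 = 18225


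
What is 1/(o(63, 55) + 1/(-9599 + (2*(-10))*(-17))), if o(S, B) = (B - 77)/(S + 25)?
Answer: -37036/9263 ≈ -3.9983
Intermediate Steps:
o(S, B) = (-77 + B)/(25 + S)
1/(o(63, 55) + 1/(-9599 + (2*(-10))*(-17))) = 1/((-77 + 55)/(25 + 63) + 1/(-9599 + (2*(-10))*(-17))) = 1/(-22/88 + 1/(-9599 - 20*(-17))) = 1/((1/88)*(-22) + 1/(-9599 + 340)) = 1/(-¼ + 1/(-9259)) = 1/(-¼ - 1/9259) = 1/(-9263/37036) = -37036/9263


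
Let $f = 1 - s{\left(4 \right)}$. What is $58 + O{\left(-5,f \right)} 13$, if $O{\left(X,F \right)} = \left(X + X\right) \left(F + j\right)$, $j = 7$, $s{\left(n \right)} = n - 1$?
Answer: $-592$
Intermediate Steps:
$s{\left(n \right)} = -1 + n$
$f = -2$ ($f = 1 - \left(-1 + 4\right) = 1 - 3 = -2$)
$O{\left(X,F \right)} = 2 X \left(7 + F\right)$ ($O{\left(X,F \right)} = \left(X + X\right) \left(F + 7\right) = 2 X \left(7 + F\right)$)
$58 + O{\left(-5,f \right)} 13 = 58 + 2 \left(-5\right) \left(7 - 2\right) 13 = 58 + 2 \left(-5\right) 5 \cdot 13 = 58 - 650 = -592$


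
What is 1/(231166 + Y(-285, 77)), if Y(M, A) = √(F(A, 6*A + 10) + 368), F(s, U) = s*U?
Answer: 8891/2055295494 - √9178/26718841422 ≈ 4.3223e-6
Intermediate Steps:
F(s, U) = U*s
Y(M, A) = √(368 + A*(10 + 6*A)) (Y(M, A) = √((6*A + 10)*A + 368) = √((10 + 6*A)*A + 368) = √(A*(10 + 6*A) + 368) = √(368 + A*(10 + 6*A)))
1/(231166 + Y(-285, 77)) = 1/(231166 + √2*√(184 + 77*(5 + 3*77))) = 1/(231166 + √2*√(184 + 77*(5 + 231))) = 1/(231166 + √2*√(184 + 77*236)) = 1/(231166 + √2*√(184 + 18172)) = 1/(231166 + √2*√18356) = 1/(231166 + √2*(2*√4589)) = 1/(231166 + 2*√9178)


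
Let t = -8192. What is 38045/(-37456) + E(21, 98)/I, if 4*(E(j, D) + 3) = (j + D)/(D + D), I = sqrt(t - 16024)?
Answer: -38045/37456 + 319*I*sqrt(6054)/1356096 ≈ -1.0157 + 0.018303*I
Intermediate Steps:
I = 2*I*sqrt(6054) (I = sqrt(-8192 - 16024) = sqrt(-24216) = 2*I*sqrt(6054) ≈ 155.61*I)
E(j, D) = -3 + (D + j)/(8*D) (E(j, D) = -3 + ((j + D)/(D + D))/4 = -3 + ((D + j)/((2*D)))/4 = -3 + ((D + j)*(1/(2*D)))/4 = -3 + ((D + j)/(2*D))/4 = -3 + (D + j)/(8*D))
38045/(-37456) + E(21, 98)/I = 38045/(-37456) + ((1/8)*(21 - 23*98)/98)/((2*I*sqrt(6054))) = 38045*(-1/37456) + ((1/8)*(1/98)*(21 - 2254))*(-I*sqrt(6054)/12108) = -38045/37456 + ((1/8)*(1/98)*(-2233))*(-I*sqrt(6054)/12108) = -38045/37456 - (-319)*I*sqrt(6054)/1356096 = -38045/37456 + 319*I*sqrt(6054)/1356096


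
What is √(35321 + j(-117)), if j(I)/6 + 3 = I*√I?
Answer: √(35303 - 2106*I*√13) ≈ 188.96 - 20.092*I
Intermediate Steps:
j(I) = -18 + 6*I^(3/2) (j(I) = -18 + 6*(I*√I) = -18 + 6*I^(3/2))
√(35321 + j(-117)) = √(35321 + (-18 + 6*(-117)^(3/2))) = √(35321 + (-18 + 6*(-351*I*√13))) = √(35321 + (-18 - 2106*I*√13)) = √(35303 - 2106*I*√13)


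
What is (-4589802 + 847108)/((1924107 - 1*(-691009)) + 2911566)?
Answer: -1871347/2763341 ≈ -0.67720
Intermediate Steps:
(-4589802 + 847108)/((1924107 - 1*(-691009)) + 2911566) = -3742694/((1924107 + 691009) + 2911566) = -3742694/(2615116 + 2911566) = -3742694/5526682 = -3742694*1/5526682 = -1871347/2763341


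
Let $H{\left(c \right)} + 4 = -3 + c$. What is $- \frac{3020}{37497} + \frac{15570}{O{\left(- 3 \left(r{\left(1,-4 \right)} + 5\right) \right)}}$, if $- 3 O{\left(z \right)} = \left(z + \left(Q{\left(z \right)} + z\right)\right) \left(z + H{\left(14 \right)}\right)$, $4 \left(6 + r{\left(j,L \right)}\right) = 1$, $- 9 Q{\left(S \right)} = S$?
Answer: $- \frac{28025657500}{23585613} \approx -1188.3$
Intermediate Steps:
$H{\left(c \right)} = -7 + c$ ($H{\left(c \right)} = -4 + \left(-3 + c\right) = -7 + c$)
$Q{\left(S \right)} = - \frac{S}{9}$
$r{\left(j,L \right)} = - \frac{23}{4}$ ($r{\left(j,L \right)} = -6 + \frac{1}{4} \cdot 1 = -6 + \frac{1}{4} = - \frac{23}{4}$)
$O{\left(z \right)} = - \frac{17 z \left(7 + z\right)}{27}$ ($O{\left(z \right)} = - \frac{\left(z + \left(- \frac{z}{9} + z\right)\right) \left(z + \left(-7 + 14\right)\right)}{3} = - \frac{\left(z + \frac{8 z}{9}\right) \left(z + 7\right)}{3} = - \frac{\frac{17 z}{9} \left(7 + z\right)}{3} = - \frac{\frac{17}{9} z \left(7 + z\right)}{3} = - \frac{17 z \left(7 + z\right)}{27}$)
$- \frac{3020}{37497} + \frac{15570}{O{\left(- 3 \left(r{\left(1,-4 \right)} + 5\right) \right)}} = - \frac{3020}{37497} + \frac{15570}{\frac{17}{27} \left(- 3 \left(- \frac{23}{4} + 5\right)\right) \left(-7 - - 3 \left(- \frac{23}{4} + 5\right)\right)} = \left(-3020\right) \frac{1}{37497} + \frac{15570}{\frac{17}{27} \left(\left(-3\right) \left(- \frac{3}{4}\right)\right) \left(-7 - \left(-3\right) \left(- \frac{3}{4}\right)\right)} = - \frac{3020}{37497} + \frac{15570}{\frac{17}{27} \cdot \frac{9}{4} \left(-7 - \frac{9}{4}\right)} = - \frac{3020}{37497} + \frac{15570}{\frac{17}{27} \cdot \frac{9}{4} \left(- \frac{37}{4}\right)} = - \frac{3020}{37497} + \frac{15570}{- \frac{629}{48}} = - \frac{3020}{37497} + 15570 \left(- \frac{48}{629}\right) = - \frac{3020}{37497} - \frac{747360}{629} = - \frac{28025657500}{23585613}$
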